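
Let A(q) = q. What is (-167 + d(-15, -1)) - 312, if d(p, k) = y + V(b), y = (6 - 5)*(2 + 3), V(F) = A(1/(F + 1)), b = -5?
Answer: -1897/4 ≈ -474.25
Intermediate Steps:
V(F) = 1/(1 + F) (V(F) = 1/(F + 1) = 1/(1 + F))
y = 5 (y = 1*5 = 5)
d(p, k) = 19/4 (d(p, k) = 5 + 1/(1 - 5) = 5 + 1/(-4) = 5 - ¼ = 19/4)
(-167 + d(-15, -1)) - 312 = (-167 + 19/4) - 312 = -649/4 - 312 = -1897/4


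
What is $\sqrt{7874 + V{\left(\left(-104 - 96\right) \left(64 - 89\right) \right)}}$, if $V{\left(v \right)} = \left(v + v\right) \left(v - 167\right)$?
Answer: $\sqrt{48337874} \approx 6952.5$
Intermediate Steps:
$V{\left(v \right)} = 2 v \left(-167 + v\right)$
$\sqrt{7874 + V{\left(\left(-104 - 96\right) \left(64 - 89\right) \right)}} = \sqrt{7874 + 2 \left(-104 - 96\right) \left(64 - 89\right) \left(-167 + \left(-104 - 96\right) \left(64 - 89\right)\right)} = \sqrt{7874 + 2 \left(\left(-200\right) \left(-25\right)\right) \left(-167 - -5000\right)} = \sqrt{7874 + 2 \cdot 5000 \left(-167 + 5000\right)} = \sqrt{7874 + 2 \cdot 5000 \cdot 4833} = \sqrt{7874 + 48330000} = \sqrt{48337874}$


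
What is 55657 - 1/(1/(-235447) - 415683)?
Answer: 5447223795998861/97871315302 ≈ 55657.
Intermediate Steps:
55657 - 1/(1/(-235447) - 415683) = 55657 - 1/(-1/235447 - 415683) = 55657 - 1/(-97871315302/235447) = 55657 - 1*(-235447/97871315302) = 55657 + 235447/97871315302 = 5447223795998861/97871315302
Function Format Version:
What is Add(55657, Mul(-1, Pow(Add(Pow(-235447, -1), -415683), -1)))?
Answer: Rational(5447223795998861, 97871315302) ≈ 55657.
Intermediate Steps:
Add(55657, Mul(-1, Pow(Add(Pow(-235447, -1), -415683), -1))) = Add(55657, Mul(-1, Pow(Add(Rational(-1, 235447), -415683), -1))) = Add(55657, Mul(-1, Pow(Rational(-97871315302, 235447), -1))) = Add(55657, Mul(-1, Rational(-235447, 97871315302))) = Add(55657, Rational(235447, 97871315302)) = Rational(5447223795998861, 97871315302)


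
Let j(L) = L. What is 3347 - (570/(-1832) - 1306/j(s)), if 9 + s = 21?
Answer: 9497485/2748 ≈ 3456.1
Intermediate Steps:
s = 12 (s = -9 + 21 = 12)
3347 - (570/(-1832) - 1306/j(s)) = 3347 - (570/(-1832) - 1306/12) = 3347 - (570*(-1/1832) - 1306*1/12) = 3347 - (-285/916 - 653/6) = 3347 - 1*(-299929/2748) = 3347 + 299929/2748 = 9497485/2748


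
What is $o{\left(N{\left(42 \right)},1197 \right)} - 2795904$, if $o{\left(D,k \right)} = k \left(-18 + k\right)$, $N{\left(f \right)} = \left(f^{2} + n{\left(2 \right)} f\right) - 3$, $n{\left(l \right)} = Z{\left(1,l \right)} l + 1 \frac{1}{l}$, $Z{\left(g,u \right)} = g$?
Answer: $-1384641$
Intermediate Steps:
$n{\left(l \right)} = l + \frac{1}{l}$ ($n{\left(l \right)} = 1 l + 1 \frac{1}{l} = l + \frac{1}{l}$)
$N{\left(f \right)} = -3 + f^{2} + \frac{5 f}{2}$ ($N{\left(f \right)} = \left(f^{2} + \left(2 + \frac{1}{2}\right) f\right) - 3 = \left(f^{2} + \frac{5 f}{2}\right) - 3 = -3 + f^{2} + \frac{5 f}{2}$)
$o{\left(N{\left(42 \right)},1197 \right)} - 2795904 = 1197 \left(-18 + 1197\right) - 2795904 = 1197 \cdot 1179 - 2795904 = 1411263 - 2795904 = -1384641$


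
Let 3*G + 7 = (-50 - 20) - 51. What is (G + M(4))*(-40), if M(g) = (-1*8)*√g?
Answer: 7040/3 ≈ 2346.7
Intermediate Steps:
G = -128/3 (G = -7/3 + ((-50 - 20) - 51)/3 = -7/3 + (-70 - 51)/3 = -7/3 + (⅓)*(-121) = -7/3 - 121/3 = -128/3 ≈ -42.667)
M(g) = -8*√g
(G + M(4))*(-40) = (-128/3 - 8*√4)*(-40) = (-128/3 - 8*2)*(-40) = (-128/3 - 16)*(-40) = -176/3*(-40) = 7040/3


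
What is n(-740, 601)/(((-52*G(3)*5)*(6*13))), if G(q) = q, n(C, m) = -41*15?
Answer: 41/4056 ≈ 0.010108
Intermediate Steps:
n(C, m) = -615
n(-740, 601)/(((-52*G(3)*5)*(6*13))) = -615/((-156*5)*(6*13)) = -615/(-52*15*78) = -615/((-780*78)) = -615/(-60840) = -615*(-1/60840) = 41/4056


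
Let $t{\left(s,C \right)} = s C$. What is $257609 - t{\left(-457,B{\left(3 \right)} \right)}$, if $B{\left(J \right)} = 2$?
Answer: $258523$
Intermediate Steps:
$t{\left(s,C \right)} = C s$
$257609 - t{\left(-457,B{\left(3 \right)} \right)} = 257609 - 2 \left(-457\right) = 257609 - -914 = 257609 + 914 = 258523$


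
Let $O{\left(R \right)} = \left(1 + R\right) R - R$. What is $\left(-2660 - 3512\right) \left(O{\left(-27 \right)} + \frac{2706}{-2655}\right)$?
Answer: $- \frac{3976391236}{885} \approx -4.4931 \cdot 10^{6}$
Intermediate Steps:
$O{\left(R \right)} = - R + R \left(1 + R\right)$ ($O{\left(R \right)} = R \left(1 + R\right) - R = - R + R \left(1 + R\right)$)
$\left(-2660 - 3512\right) \left(O{\left(-27 \right)} + \frac{2706}{-2655}\right) = \left(-2660 - 3512\right) \left(\left(-27\right)^{2} + \frac{2706}{-2655}\right) = - 6172 \left(729 + 2706 \left(- \frac{1}{2655}\right)\right) = - 6172 \left(729 - \frac{902}{885}\right) = \left(-6172\right) \frac{644263}{885} = - \frac{3976391236}{885}$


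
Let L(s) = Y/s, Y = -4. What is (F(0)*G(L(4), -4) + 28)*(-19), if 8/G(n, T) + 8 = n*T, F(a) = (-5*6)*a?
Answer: -532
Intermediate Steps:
L(s) = -4/s
F(a) = -30*a
G(n, T) = 8/(-8 + T*n) (G(n, T) = 8/(-8 + n*T) = 8/(-8 + T*n))
(F(0)*G(L(4), -4) + 28)*(-19) = ((-30*0)*(8/(-8 - (-16)/4)) + 28)*(-19) = (0*(8/(-8 - (-16)/4)) + 28)*(-19) = (0*(8/(-8 - 4*(-1))) + 28)*(-19) = (0*(8/(-8 + 4)) + 28)*(-19) = (0*(8/(-4)) + 28)*(-19) = (0*(8*(-1/4)) + 28)*(-19) = (0*(-2) + 28)*(-19) = (0 + 28)*(-19) = 28*(-19) = -532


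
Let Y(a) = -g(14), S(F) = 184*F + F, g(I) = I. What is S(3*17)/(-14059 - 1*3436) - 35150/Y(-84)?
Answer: 61481716/24493 ≈ 2510.2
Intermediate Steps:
S(F) = 185*F
Y(a) = -14 (Y(a) = -1*14 = -14)
S(3*17)/(-14059 - 1*3436) - 35150/Y(-84) = (185*(3*17))/(-14059 - 1*3436) - 35150/(-14) = (185*51)/(-14059 - 3436) - 35150*(-1/14) = 9435/(-17495) + 17575/7 = 9435*(-1/17495) + 17575/7 = -1887/3499 + 17575/7 = 61481716/24493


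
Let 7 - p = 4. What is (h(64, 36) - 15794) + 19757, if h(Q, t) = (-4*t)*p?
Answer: 3531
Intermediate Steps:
p = 3 (p = 7 - 1*4 = 7 - 4 = 3)
h(Q, t) = -12*t (h(Q, t) = -4*t*3 = -12*t)
(h(64, 36) - 15794) + 19757 = (-12*36 - 15794) + 19757 = (-432 - 15794) + 19757 = -16226 + 19757 = 3531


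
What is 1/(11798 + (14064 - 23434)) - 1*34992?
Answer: -84960575/2428 ≈ -34992.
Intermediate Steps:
1/(11798 + (14064 - 23434)) - 1*34992 = 1/(11798 - 9370) - 34992 = 1/2428 - 34992 = -84960575/2428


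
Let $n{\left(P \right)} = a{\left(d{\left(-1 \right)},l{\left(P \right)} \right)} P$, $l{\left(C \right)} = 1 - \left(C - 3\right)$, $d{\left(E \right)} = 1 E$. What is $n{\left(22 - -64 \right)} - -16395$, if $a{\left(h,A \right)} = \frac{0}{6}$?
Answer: $16395$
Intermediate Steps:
$d{\left(E \right)} = E$
$l{\left(C \right)} = 4 - C$ ($l{\left(C \right)} = 1 - \left(C - 3\right) = 1 - \left(-3 + C\right) = 4 - C$)
$a{\left(h,A \right)} = 0$ ($a{\left(h,A \right)} = 0 \cdot \frac{1}{6} = 0$)
$n{\left(P \right)} = 0$ ($n{\left(P \right)} = 0 P = 0$)
$n{\left(22 - -64 \right)} - -16395 = 0 - -16395 = 0 + 16395 = 16395$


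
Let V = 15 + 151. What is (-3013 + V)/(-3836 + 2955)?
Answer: 2847/881 ≈ 3.2316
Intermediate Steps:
V = 166
(-3013 + V)/(-3836 + 2955) = (-3013 + 166)/(-3836 + 2955) = -2847/(-881) = -2847*(-1/881) = 2847/881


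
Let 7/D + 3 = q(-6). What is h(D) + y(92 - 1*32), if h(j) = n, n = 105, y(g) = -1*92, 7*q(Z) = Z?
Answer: 13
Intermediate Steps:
q(Z) = Z/7
y(g) = -92
D = -49/27 (D = 7/(-3 + (⅐)*(-6)) = 7/(-3 - 6/7) = 7/(-27/7) = 7*(-7/27) = -49/27 ≈ -1.8148)
h(j) = 105
h(D) + y(92 - 1*32) = 105 - 92 = 13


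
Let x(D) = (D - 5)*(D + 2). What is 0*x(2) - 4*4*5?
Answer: -80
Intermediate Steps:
x(D) = (-5 + D)*(2 + D)
0*x(2) - 4*4*5 = 0*(-10 + 2² - 3*2) - 4*4*5 = 0*(-10 + 4 - 6) - 16*5 = 0*(-12) - 80 = 0 - 80 = -80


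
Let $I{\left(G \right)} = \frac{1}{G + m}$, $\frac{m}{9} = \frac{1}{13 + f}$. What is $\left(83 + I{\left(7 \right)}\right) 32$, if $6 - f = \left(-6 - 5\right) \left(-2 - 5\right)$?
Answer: $\frac{1056288}{397} \approx 2660.7$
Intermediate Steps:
$f = -71$ ($f = 6 - \left(-6 - 5\right) \left(-2 - 5\right) = 6 - \left(-11\right) \left(-7\right) = 6 - 77 = -71$)
$m = - \frac{9}{58}$ ($m = \frac{9}{13 - 71} = \frac{9}{-58} = 9 \left(- \frac{1}{58}\right) = - \frac{9}{58} \approx -0.15517$)
$I{\left(G \right)} = \frac{1}{- \frac{9}{58} + G}$ ($I{\left(G \right)} = \frac{1}{G - \frac{9}{58}} = \frac{1}{- \frac{9}{58} + G}$)
$\left(83 + I{\left(7 \right)}\right) 32 = \left(83 + \frac{58}{-9 + 58 \cdot 7}\right) 32 = \left(83 + \frac{58}{-9 + 406}\right) 32 = \left(83 + \frac{58}{397}\right) 32 = \frac{33009}{397} \cdot 32 = \frac{1056288}{397}$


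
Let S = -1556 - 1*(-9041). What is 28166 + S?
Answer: 35651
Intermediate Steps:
S = 7485 (S = -1556 + 9041 = 7485)
28166 + S = 28166 + 7485 = 35651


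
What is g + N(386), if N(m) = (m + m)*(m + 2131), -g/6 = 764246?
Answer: -2642352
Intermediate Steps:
g = -4585476 (g = -6*764246 = -4585476)
N(m) = 2*m*(2131 + m) (N(m) = (2*m)*(2131 + m) = 2*m*(2131 + m))
g + N(386) = -4585476 + 2*386*(2131 + 386) = -4585476 + 2*386*2517 = -4585476 + 1943124 = -2642352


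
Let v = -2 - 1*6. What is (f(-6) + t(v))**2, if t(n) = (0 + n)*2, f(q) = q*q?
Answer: 400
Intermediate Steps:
f(q) = q**2
v = -8 (v = -2 - 6 = -8)
t(n) = 2*n (t(n) = n*2 = 2*n)
(f(-6) + t(v))**2 = ((-6)**2 + 2*(-8))**2 = (36 - 16)**2 = 20**2 = 400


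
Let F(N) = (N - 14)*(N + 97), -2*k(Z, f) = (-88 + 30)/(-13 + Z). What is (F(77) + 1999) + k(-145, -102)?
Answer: 2047809/158 ≈ 12961.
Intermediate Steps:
k(Z, f) = 29/(-13 + Z) (k(Z, f) = -(-88 + 30)/(2*(-13 + Z)) = -(-29)/(-13 + Z) = 29/(-13 + Z))
F(N) = (-14 + N)*(97 + N)
(F(77) + 1999) + k(-145, -102) = ((-1358 + 77**2 + 83*77) + 1999) + 29/(-13 - 145) = ((-1358 + 5929 + 6391) + 1999) + 29/(-158) = (10962 + 1999) + 29*(-1/158) = 12961 - 29/158 = 2047809/158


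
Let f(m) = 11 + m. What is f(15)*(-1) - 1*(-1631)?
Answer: 1605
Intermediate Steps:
f(15)*(-1) - 1*(-1631) = (11 + 15)*(-1) - 1*(-1631) = 26*(-1) + 1631 = -26 + 1631 = 1605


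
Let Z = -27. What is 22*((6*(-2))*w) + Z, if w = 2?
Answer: -555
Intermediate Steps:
22*((6*(-2))*w) + Z = 22*((6*(-2))*2) - 27 = 22*(-12*2) - 27 = 22*(-24) - 27 = -528 - 27 = -555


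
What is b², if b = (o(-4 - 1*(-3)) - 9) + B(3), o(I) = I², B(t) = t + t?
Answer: 4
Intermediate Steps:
B(t) = 2*t
b = -2 (b = ((-4 - 1*(-3))² - 9) + 2*3 = ((-4 + 3)² - 9) + 6 = ((-1)² - 9) + 6 = (1 - 9) + 6 = -8 + 6 = -2)
b² = (-2)² = 4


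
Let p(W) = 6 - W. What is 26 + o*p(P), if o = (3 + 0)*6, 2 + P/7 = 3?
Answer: 8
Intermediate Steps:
P = 7 (P = -14 + 7*3 = -14 + 21 = 7)
o = 18 (o = 3*6 = 18)
26 + o*p(P) = 26 + 18*(6 - 1*7) = 26 + 18*(6 - 7) = 26 + 18*(-1) = 26 - 18 = 8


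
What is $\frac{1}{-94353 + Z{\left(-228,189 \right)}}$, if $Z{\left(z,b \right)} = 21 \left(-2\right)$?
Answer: $- \frac{1}{94395} \approx -1.0594 \cdot 10^{-5}$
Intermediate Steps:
$Z{\left(z,b \right)} = -42$
$\frac{1}{-94353 + Z{\left(-228,189 \right)}} = \frac{1}{-94353 - 42} = \frac{1}{-94395} = - \frac{1}{94395}$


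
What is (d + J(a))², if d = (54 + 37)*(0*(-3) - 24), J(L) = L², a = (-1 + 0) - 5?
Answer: 4613904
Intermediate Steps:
a = -6 (a = -1 - 5 = -6)
d = -2184 (d = 91*(0 - 24) = 91*(-24) = -2184)
(d + J(a))² = (-2184 + (-6)²)² = (-2184 + 36)² = (-2148)² = 4613904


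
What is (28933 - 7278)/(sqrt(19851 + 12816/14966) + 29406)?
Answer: 1588358865730/2156832533449 - 21655*sqrt(1111610433003)/6470497600347 ≈ 0.73290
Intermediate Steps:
(28933 - 7278)/(sqrt(19851 + 12816/14966) + 29406) = 21655/(sqrt(19851 + 12816*(1/14966)) + 29406) = 21655/(sqrt(19851 + 6408/7483) + 29406) = 21655/(sqrt(148551441/7483) + 29406) = 21655/(sqrt(1111610433003)/7483 + 29406) = 21655/(29406 + sqrt(1111610433003)/7483)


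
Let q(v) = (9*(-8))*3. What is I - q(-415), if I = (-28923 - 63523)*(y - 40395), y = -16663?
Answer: 5274784084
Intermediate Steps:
I = 5274783868 (I = (-28923 - 63523)*(-16663 - 40395) = -92446*(-57058) = 5274783868)
q(v) = -216 (q(v) = -72*3 = -216)
I - q(-415) = 5274783868 - 1*(-216) = 5274783868 + 216 = 5274784084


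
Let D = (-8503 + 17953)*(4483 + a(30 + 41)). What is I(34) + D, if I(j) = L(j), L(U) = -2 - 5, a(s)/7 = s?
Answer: 47060993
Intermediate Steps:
a(s) = 7*s
L(U) = -7
I(j) = -7
D = 47061000 (D = (-8503 + 17953)*(4483 + 7*(30 + 41)) = 9450*(4483 + 7*71) = 9450*(4483 + 497) = 9450*4980 = 47061000)
I(34) + D = -7 + 47061000 = 47060993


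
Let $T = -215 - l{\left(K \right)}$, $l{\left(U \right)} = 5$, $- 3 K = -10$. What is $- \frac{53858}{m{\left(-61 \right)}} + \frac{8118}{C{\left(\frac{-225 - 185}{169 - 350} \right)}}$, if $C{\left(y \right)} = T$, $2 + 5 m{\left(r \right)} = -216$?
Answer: $\frac{1306229}{1090} \approx 1198.4$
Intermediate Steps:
$K = \frac{10}{3}$ ($K = \left(- \frac{1}{3}\right) \left(-10\right) = \frac{10}{3} \approx 3.3333$)
$m{\left(r \right)} = - \frac{218}{5}$ ($m{\left(r \right)} = - \frac{2}{5} + \frac{1}{5} \left(-216\right) = - \frac{2}{5} - \frac{216}{5} = - \frac{218}{5}$)
$T = -220$ ($T = -215 - 5 = -220$)
$C{\left(y \right)} = -220$
$- \frac{53858}{m{\left(-61 \right)}} + \frac{8118}{C{\left(\frac{-225 - 185}{169 - 350} \right)}} = - \frac{53858}{- \frac{218}{5}} + \frac{8118}{-220} = \left(-53858\right) \left(- \frac{5}{218}\right) + 8118 \left(- \frac{1}{220}\right) = \frac{134645}{109} - \frac{369}{10} = \frac{1306229}{1090}$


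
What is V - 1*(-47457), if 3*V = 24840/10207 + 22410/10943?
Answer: 5300886008187/111695201 ≈ 47459.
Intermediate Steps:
V = 166854330/111695201 (V = (24840/10207 + 22410/10943)/3 = (1/3)*(500562990/111695201) = 166854330/111695201 ≈ 1.4938)
V - 1*(-47457) = 166854330/111695201 - 1*(-47457) = 166854330/111695201 + 47457 = 5300886008187/111695201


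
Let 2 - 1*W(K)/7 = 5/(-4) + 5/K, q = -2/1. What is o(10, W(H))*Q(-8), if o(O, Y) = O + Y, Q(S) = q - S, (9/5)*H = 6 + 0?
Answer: 267/2 ≈ 133.50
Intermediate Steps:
q = -2 (q = -2*1 = -2)
H = 10/3 (H = 5*(6 + 0)/9 = (5/9)*6 = 10/3 ≈ 3.3333)
Q(S) = -2 - S
W(K) = 91/4 - 35/K (W(K) = 14 - 7*(5/(-4) + 5/K) = 14 - 7*(5*(-¼) + 5/K) = 14 - 7*(-5/4 + 5/K) = 14 + (35/4 - 35/K) = 91/4 - 35/K)
o(10, W(H))*Q(-8) = (10 + (91/4 - 35/10/3))*(-2 - 1*(-8)) = (10 + (91/4 - 35*3/10))*(-2 + 8) = (10 + (91/4 - 21/2))*6 = (10 + 49/4)*6 = (89/4)*6 = 267/2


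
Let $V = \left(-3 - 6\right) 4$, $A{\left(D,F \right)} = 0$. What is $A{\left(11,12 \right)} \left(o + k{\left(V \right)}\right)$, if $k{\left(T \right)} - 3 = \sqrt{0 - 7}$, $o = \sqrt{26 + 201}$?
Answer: $0$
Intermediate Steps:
$o = \sqrt{227} \approx 15.067$
$V = -36$ ($V = \left(-3 - 6\right) 4 = \left(-9\right) 4 = -36$)
$k{\left(T \right)} = 3 + i \sqrt{7}$ ($k{\left(T \right)} = 3 + \sqrt{0 - 7} = 3 + \sqrt{-7} = 3 + i \sqrt{7}$)
$A{\left(11,12 \right)} \left(o + k{\left(V \right)}\right) = 0 \left(\sqrt{227} + \left(3 + i \sqrt{7}\right)\right) = 0 \left(3 + \sqrt{227} + i \sqrt{7}\right) = 0$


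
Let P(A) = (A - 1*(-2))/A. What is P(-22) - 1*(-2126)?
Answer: 23396/11 ≈ 2126.9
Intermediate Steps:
P(A) = (2 + A)/A (P(A) = (A + 2)/A = (2 + A)/A)
P(-22) - 1*(-2126) = (2 - 22)/(-22) - 1*(-2126) = -1/22*(-20) + 2126 = 10/11 + 2126 = 23396/11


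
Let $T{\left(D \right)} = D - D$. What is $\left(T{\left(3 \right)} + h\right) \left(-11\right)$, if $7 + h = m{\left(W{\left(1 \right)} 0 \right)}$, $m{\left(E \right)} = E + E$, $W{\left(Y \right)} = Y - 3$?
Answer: $77$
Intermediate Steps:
$W{\left(Y \right)} = -3 + Y$
$m{\left(E \right)} = 2 E$
$T{\left(D \right)} = 0$
$h = -7$ ($h = -7 + 2 \left(-3 + 1\right) 0 = -7 + 2 \left(\left(-2\right) 0\right) = -7 + 2 \cdot 0 = -7 + 0 = -7$)
$\left(T{\left(3 \right)} + h\right) \left(-11\right) = \left(0 - 7\right) \left(-11\right) = \left(-7\right) \left(-11\right) = 77$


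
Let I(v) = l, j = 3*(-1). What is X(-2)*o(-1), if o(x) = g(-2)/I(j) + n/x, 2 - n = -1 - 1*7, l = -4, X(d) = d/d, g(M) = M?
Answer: -19/2 ≈ -9.5000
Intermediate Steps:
X(d) = 1
j = -3
n = 10 (n = 2 - (-1 - 1*7) = 2 - (-1 - 7) = 2 - 1*(-8) = 2 + 8 = 10)
I(v) = -4
o(x) = 1/2 + 10/x (o(x) = -2/(-4) + 10/x = -2*(-1/4) + 10/x = 1/2 + 10/x)
X(-2)*o(-1) = 1*((1/2)*(20 - 1)/(-1)) = 1*((1/2)*(-1)*19) = 1*(-19/2) = -19/2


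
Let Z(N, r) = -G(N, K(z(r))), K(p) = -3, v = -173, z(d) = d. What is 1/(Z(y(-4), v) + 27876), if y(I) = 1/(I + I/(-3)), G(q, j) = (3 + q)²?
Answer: 64/1783623 ≈ 3.5882e-5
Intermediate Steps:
y(I) = 3/(2*I) (y(I) = 1/(I + I*(-⅓)) = 1/(I - I/3) = 1/(2*I/3) = 3/(2*I))
Z(N, r) = -(3 + N)²
1/(Z(y(-4), v) + 27876) = 1/(-(3 + (3/2)/(-4))² + 27876) = 1/(-(3 + (3/2)*(-¼))² + 27876) = 1/(-(3 - 3/8)² + 27876) = 1/(-(21/8)² + 27876) = 1/(-1*441/64 + 27876) = 1/(-441/64 + 27876) = 1/(1783623/64) = 64/1783623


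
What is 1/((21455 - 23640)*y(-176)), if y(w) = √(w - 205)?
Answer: I*√381/832485 ≈ 2.3447e-5*I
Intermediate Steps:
y(w) = √(-205 + w)
1/((21455 - 23640)*y(-176)) = 1/((21455 - 23640)*(√(-205 - 176))) = 1/((-2185)*(√(-381))) = -(-I*√381/381)/2185 = -(-1)*I*√381/832485 = I*√381/832485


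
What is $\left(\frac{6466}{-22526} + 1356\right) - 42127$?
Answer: $- \frac{459207006}{11263} \approx -40771.0$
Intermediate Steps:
$\left(\frac{6466}{-22526} + 1356\right) - 42127 = \left(6466 \left(- \frac{1}{22526}\right) + 1356\right) - 42127 = \left(- \frac{3233}{11263} + 1356\right) - 42127 = \frac{15269395}{11263} - 42127 = - \frac{459207006}{11263}$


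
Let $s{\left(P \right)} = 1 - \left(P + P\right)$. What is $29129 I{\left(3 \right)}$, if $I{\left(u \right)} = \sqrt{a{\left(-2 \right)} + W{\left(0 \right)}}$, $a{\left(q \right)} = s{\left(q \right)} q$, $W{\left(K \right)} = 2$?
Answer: $58258 i \sqrt{2} \approx 82389.0 i$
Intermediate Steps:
$s{\left(P \right)} = 1 - 2 P$
$a{\left(q \right)} = q \left(1 - 2 q\right)$ ($a{\left(q \right)} = \left(1 - 2 q\right) q = q \left(1 - 2 q\right)$)
$I{\left(u \right)} = 2 i \sqrt{2}$ ($I{\left(u \right)} = \sqrt{- 2 \left(1 - -4\right) + 2} = \sqrt{- 2 \left(1 + 4\right) + 2} = \sqrt{\left(-2\right) 5 + 2} = \sqrt{-10 + 2} = \sqrt{-8} = 2 i \sqrt{2}$)
$29129 I{\left(3 \right)} = 29129 \cdot 2 i \sqrt{2} = 58258 i \sqrt{2}$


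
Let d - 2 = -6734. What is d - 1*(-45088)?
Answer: 38356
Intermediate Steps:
d = -6732 (d = 2 - 6734 = -6732)
d - 1*(-45088) = -6732 - 1*(-45088) = -6732 + 45088 = 38356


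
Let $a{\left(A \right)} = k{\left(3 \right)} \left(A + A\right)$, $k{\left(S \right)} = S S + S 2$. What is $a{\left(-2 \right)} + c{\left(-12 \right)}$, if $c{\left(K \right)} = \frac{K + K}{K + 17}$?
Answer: $- \frac{324}{5} \approx -64.8$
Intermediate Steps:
$k{\left(S \right)} = S^{2} + 2 S$
$a{\left(A \right)} = 30 A$ ($a{\left(A \right)} = 3 \left(2 + 3\right) \left(A + A\right) = 3 \cdot 5 \cdot 2 A = 15 \cdot 2 A = 30 A$)
$c{\left(K \right)} = \frac{2 K}{17 + K}$
$a{\left(-2 \right)} + c{\left(-12 \right)} = 30 \left(-2\right) + 2 \left(-12\right) \frac{1}{17 - 12} = -60 + 2 \left(-12\right) \frac{1}{5} = -60 - \frac{24}{5} = - \frac{324}{5}$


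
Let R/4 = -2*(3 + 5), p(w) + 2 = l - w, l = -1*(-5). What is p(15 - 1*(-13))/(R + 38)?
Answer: 25/26 ≈ 0.96154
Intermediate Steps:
l = 5
p(w) = 3 - w (p(w) = -2 + (5 - w) = 3 - w)
R = -64 (R = 4*(-2*(3 + 5)) = 4*(-2*8) = 4*(-16) = -64)
p(15 - 1*(-13))/(R + 38) = (3 - (15 - 1*(-13)))/(-64 + 38) = (3 - (15 + 13))/(-26) = -(3 - 1*28)/26 = -(3 - 28)/26 = -1/26*(-25) = 25/26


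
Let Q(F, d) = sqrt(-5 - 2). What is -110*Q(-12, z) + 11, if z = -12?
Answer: 11 - 110*I*sqrt(7) ≈ 11.0 - 291.03*I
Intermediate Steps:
Q(F, d) = I*sqrt(7) (Q(F, d) = sqrt(-7) = I*sqrt(7))
-110*Q(-12, z) + 11 = -110*I*sqrt(7) + 11 = 11 - 110*I*sqrt(7)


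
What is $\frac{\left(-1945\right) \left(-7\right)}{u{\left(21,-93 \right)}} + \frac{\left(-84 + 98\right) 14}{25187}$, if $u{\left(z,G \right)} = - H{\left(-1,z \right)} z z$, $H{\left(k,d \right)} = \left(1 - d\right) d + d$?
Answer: $\frac{53915567}{633125619} \approx 0.085158$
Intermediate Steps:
$H{\left(k,d \right)} = d + d \left(1 - d\right)$ ($H{\left(k,d \right)} = d \left(1 - d\right) + d = d + d \left(1 - d\right)$)
$u{\left(z,G \right)} = - z^{3} \left(2 - z\right)$ ($u{\left(z,G \right)} = - z \left(2 - z\right) z z = - z^{2} \left(2 - z\right) z = - z^{3} \left(2 - z\right)$)
$\frac{\left(-1945\right) \left(-7\right)}{u{\left(21,-93 \right)}} + \frac{\left(-84 + 98\right) 14}{25187} = \frac{\left(-1945\right) \left(-7\right)}{21^{3} \left(-2 + 21\right)} + \frac{\left(-84 + 98\right) 14}{25187} = \frac{13615}{9261 \cdot 19} + 14 \cdot 14 \cdot \frac{1}{25187} = \frac{13615}{175959} + 196 \cdot \frac{1}{25187} = 13615 \cdot \frac{1}{175959} + \frac{196}{25187} = \frac{1945}{25137} + \frac{196}{25187} = \frac{53915567}{633125619}$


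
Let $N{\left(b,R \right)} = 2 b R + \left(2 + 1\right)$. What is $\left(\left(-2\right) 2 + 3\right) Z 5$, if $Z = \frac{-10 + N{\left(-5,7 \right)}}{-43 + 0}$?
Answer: $- \frac{385}{43} \approx -8.9535$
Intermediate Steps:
$N{\left(b,R \right)} = 3 + 2 R b$ ($N{\left(b,R \right)} = 2 R b + 3 = 3 + 2 R b$)
$Z = \frac{77}{43}$ ($Z = \frac{-10 + \left(3 + 2 \cdot 7 \left(-5\right)\right)}{-43 + 0} = \frac{-10 + \left(3 - 70\right)}{-43} = \left(-10 - 67\right) \left(- \frac{1}{43}\right) = \left(-77\right) \left(- \frac{1}{43}\right) = \frac{77}{43} \approx 1.7907$)
$\left(\left(-2\right) 2 + 3\right) Z 5 = \left(\left(-2\right) 2 + 3\right) \frac{77}{43} \cdot 5 = \left(-4 + 3\right) \frac{385}{43} = \left(-1\right) \frac{385}{43} = - \frac{385}{43}$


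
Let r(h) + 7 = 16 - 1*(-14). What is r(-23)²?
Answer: 529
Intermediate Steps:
r(h) = 23 (r(h) = -7 + (16 - 1*(-14)) = -7 + (16 + 14) = -7 + 30 = 23)
r(-23)² = 23² = 529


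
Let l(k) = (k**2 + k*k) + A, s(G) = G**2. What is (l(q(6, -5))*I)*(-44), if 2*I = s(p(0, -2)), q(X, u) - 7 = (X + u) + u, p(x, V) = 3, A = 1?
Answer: -3762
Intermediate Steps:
q(X, u) = 7 + X + 2*u (q(X, u) = 7 + ((X + u) + u) = 7 + (X + 2*u) = 7 + X + 2*u)
l(k) = 1 + 2*k**2 (l(k) = (k**2 + k*k) + 1 = (k**2 + k**2) + 1 = 2*k**2 + 1 = 1 + 2*k**2)
I = 9/2 (I = (1/2)*3**2 = (1/2)*9 = 9/2 ≈ 4.5000)
(l(q(6, -5))*I)*(-44) = ((1 + 2*(7 + 6 + 2*(-5))**2)*(9/2))*(-44) = ((1 + 2*(7 + 6 - 10)**2)*(9/2))*(-44) = ((1 + 2*3**2)*(9/2))*(-44) = ((1 + 2*9)*(9/2))*(-44) = ((1 + 18)*(9/2))*(-44) = (19*(9/2))*(-44) = (171/2)*(-44) = -3762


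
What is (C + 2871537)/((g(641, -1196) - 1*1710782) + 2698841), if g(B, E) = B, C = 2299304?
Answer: 5170841/988700 ≈ 5.2299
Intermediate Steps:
(C + 2871537)/((g(641, -1196) - 1*1710782) + 2698841) = (2299304 + 2871537)/((641 - 1*1710782) + 2698841) = 5170841/((641 - 1710782) + 2698841) = 5170841/(-1710141 + 2698841) = 5170841/988700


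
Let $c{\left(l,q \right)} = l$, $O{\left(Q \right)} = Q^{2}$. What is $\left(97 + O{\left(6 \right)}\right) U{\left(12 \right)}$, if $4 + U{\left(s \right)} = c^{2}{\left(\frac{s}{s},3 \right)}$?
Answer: $-399$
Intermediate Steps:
$U{\left(s \right)} = -3$ ($U{\left(s \right)} = -4 + \left(\frac{s}{s}\right)^{2} = -4 + 1^{2} = -4 + 1 = -3$)
$\left(97 + O{\left(6 \right)}\right) U{\left(12 \right)} = \left(97 + 6^{2}\right) \left(-3\right) = \left(97 + 36\right) \left(-3\right) = 133 \left(-3\right) = -399$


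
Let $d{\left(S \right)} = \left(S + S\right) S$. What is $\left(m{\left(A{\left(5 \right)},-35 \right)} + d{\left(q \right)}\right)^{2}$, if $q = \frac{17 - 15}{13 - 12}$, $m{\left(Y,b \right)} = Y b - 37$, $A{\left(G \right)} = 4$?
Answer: $28561$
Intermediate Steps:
$m{\left(Y,b \right)} = -37 + Y b$
$q = 2$ ($q = \frac{2}{1} = 2 \cdot 1 = 2$)
$d{\left(S \right)} = 2 S^{2}$ ($d{\left(S \right)} = 2 S S = 2 S^{2}$)
$\left(m{\left(A{\left(5 \right)},-35 \right)} + d{\left(q \right)}\right)^{2} = \left(\left(-37 + 4 \left(-35\right)\right) + 2 \cdot 2^{2}\right)^{2} = \left(\left(-37 - 140\right) + 2 \cdot 4\right)^{2} = \left(-177 + 8\right)^{2} = \left(-169\right)^{2} = 28561$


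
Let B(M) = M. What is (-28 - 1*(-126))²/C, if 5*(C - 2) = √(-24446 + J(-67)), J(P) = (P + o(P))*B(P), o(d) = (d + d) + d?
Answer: 48020/659 - 4802*I*√6490/659 ≈ 72.868 - 587.03*I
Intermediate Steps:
o(d) = 3*d (o(d) = 2*d + d = 3*d)
J(P) = 4*P² (J(P) = (P + 3*P)*P = (4*P)*P = 4*P²)
C = 2 + I*√6490/5 (C = 2 + √(-24446 + 4*(-67)²)/5 = 2 + √(-24446 + 4*4489)/5 = 2 + √(-24446 + 17956)/5 = 2 + √(-6490)/5 = 2 + (I*√6490)/5 = 2 + I*√6490/5 ≈ 2.0 + 16.112*I)
(-28 - 1*(-126))²/C = (-28 - 1*(-126))²/(2 + I*√6490/5) = (-28 + 126)²/(2 + I*√6490/5) = 98²/(2 + I*√6490/5) = 9604/(2 + I*√6490/5)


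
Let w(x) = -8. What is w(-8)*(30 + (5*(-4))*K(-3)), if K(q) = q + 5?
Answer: 80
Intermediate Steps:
K(q) = 5 + q
w(-8)*(30 + (5*(-4))*K(-3)) = -8*(30 + (5*(-4))*(5 - 3)) = -8*(30 - 20*2) = -8*(30 - 40) = -8*(-10) = 80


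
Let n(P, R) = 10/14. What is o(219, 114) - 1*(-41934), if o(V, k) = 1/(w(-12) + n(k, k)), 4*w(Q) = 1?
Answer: 1132246/27 ≈ 41935.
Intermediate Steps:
w(Q) = 1/4 (w(Q) = (1/4)*1 = 1/4)
n(P, R) = 5/7 (n(P, R) = 10*(1/14) = 5/7)
o(V, k) = 28/27 (o(V, k) = 1/(1/4 + 5/7) = 1/(27/28) = 28/27)
o(219, 114) - 1*(-41934) = 28/27 - 1*(-41934) = 28/27 + 41934 = 1132246/27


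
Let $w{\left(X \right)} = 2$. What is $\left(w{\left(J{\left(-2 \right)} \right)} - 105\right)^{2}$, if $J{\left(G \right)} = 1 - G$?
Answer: $10609$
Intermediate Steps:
$\left(w{\left(J{\left(-2 \right)} \right)} - 105\right)^{2} = \left(2 - 105\right)^{2} = \left(-103\right)^{2} = 10609$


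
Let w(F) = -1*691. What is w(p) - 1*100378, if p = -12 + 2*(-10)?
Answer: -101069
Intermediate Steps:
p = -32 (p = -12 - 20 = -32)
w(F) = -691
w(p) - 1*100378 = -691 - 1*100378 = -691 - 100378 = -101069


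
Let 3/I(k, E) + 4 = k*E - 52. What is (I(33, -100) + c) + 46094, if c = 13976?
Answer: 201594917/3356 ≈ 60070.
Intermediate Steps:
I(k, E) = 3/(-56 + E*k) (I(k, E) = 3/(-4 + (k*E - 52)) = 3/(-4 + (E*k - 52)) = 3/(-4 + (-52 + E*k)) = 3/(-56 + E*k))
(I(33, -100) + c) + 46094 = (3/(-56 - 100*33) + 13976) + 46094 = (3/(-56 - 3300) + 13976) + 46094 = (3/(-3356) + 13976) + 46094 = (3*(-1/3356) + 13976) + 46094 = (-3/3356 + 13976) + 46094 = 46903453/3356 + 46094 = 201594917/3356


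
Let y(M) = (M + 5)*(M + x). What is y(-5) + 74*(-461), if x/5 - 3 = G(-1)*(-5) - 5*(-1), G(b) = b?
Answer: -34114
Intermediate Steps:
x = 65 (x = 15 + 5*(-1*(-5) - 5*(-1)) = 15 + 5*(5 + 5) = 15 + 5*10 = 15 + 50 = 65)
y(M) = (5 + M)*(65 + M) (y(M) = (M + 5)*(M + 65) = (5 + M)*(65 + M))
y(-5) + 74*(-461) = (325 + (-5)² + 70*(-5)) + 74*(-461) = (325 + 25 - 350) - 34114 = 0 - 34114 = -34114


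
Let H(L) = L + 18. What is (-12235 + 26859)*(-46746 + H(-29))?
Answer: -683774368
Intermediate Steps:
H(L) = 18 + L
(-12235 + 26859)*(-46746 + H(-29)) = (-12235 + 26859)*(-46746 + (18 - 29)) = 14624*(-46746 - 11) = 14624*(-46757) = -683774368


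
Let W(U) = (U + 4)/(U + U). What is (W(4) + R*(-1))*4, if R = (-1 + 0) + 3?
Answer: -4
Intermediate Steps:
R = 2 (R = -1 + 3 = 2)
W(U) = (4 + U)/(2*U) (W(U) = (4 + U)/((2*U)) = (4 + U)*(1/(2*U)) = (4 + U)/(2*U))
(W(4) + R*(-1))*4 = ((1/2)*(4 + 4)/4 + 2*(-1))*4 = ((1/2)*(1/4)*8 - 2)*4 = (1 - 2)*4 = -1*4 = -4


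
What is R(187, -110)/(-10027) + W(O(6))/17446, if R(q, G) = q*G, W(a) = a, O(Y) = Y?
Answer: 179462191/87465521 ≈ 2.0518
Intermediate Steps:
R(q, G) = G*q
R(187, -110)/(-10027) + W(O(6))/17446 = -110*187/(-10027) + 6/17446 = -20570*(-1/10027) + 6*(1/17446) = 20570/10027 + 3/8723 = 179462191/87465521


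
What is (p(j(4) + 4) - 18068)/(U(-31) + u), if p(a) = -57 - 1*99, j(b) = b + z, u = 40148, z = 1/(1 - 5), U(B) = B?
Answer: -18224/40117 ≈ -0.45427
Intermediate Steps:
z = -¼ (z = 1/(-4) = -¼ ≈ -0.25000)
j(b) = -¼ + b (j(b) = b - ¼ = -¼ + b)
p(a) = -156 (p(a) = -57 - 99 = -156)
(p(j(4) + 4) - 18068)/(U(-31) + u) = (-156 - 18068)/(-31 + 40148) = -18224/40117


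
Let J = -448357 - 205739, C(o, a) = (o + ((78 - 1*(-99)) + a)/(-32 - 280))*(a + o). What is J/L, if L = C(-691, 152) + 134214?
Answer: -204077952/158256187 ≈ -1.2895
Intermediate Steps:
C(o, a) = (a + o)*(-59/104 + o - a/312) (C(o, a) = (o + ((78 + 99) + a)/(-312))*(a + o) = (o + (177 + a)*(-1/312))*(a + o) = (o + (-59/104 - a/312))*(a + o) = (-59/104 + o - a/312)*(a + o) = (a + o)*(-59/104 + o - a/312))
L = 158256187/312 (L = ((-691)² - 59/104*152 - 59/104*(-691) - 1/312*152² + (311/312)*152*(-691)) + 134214 = (477481 - 1121/13 + 40769/104 - 1/312*23104 - 4083119/39) + 134214 = (477481 - 1121/13 + 40769/104 - 2888/39 - 4083119/39) + 134214 = 116381419/312 + 134214 = 158256187/312 ≈ 5.0723e+5)
J = -654096
J/L = -654096/158256187/312 = -654096*312/158256187 = -204077952/158256187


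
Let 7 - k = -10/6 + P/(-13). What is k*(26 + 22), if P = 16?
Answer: 6176/13 ≈ 475.08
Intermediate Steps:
k = 386/39 (k = 7 - (-10/6 + 16/(-13)) = 7 - (-10*1/6 + 16*(-1/13)) = 7 - (-5/3 - 16/13) = 7 - 1*(-113/39) = 7 + 113/39 = 386/39 ≈ 9.8974)
k*(26 + 22) = 386*(26 + 22)/39 = (386/39)*48 = 6176/13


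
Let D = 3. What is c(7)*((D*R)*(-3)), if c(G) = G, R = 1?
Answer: -63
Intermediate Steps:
c(7)*((D*R)*(-3)) = 7*((3*1)*(-3)) = 7*(3*(-3)) = 7*(-9) = -63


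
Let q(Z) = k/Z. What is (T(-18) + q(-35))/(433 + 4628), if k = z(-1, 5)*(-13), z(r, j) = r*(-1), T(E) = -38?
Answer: -439/59045 ≈ -0.0074350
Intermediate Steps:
z(r, j) = -r
k = -13 (k = -1*(-1)*(-13) = 1*(-13) = -13)
q(Z) = -13/Z
(T(-18) + q(-35))/(433 + 4628) = (-38 - 13/(-35))/(433 + 4628) = (-38 - 13*(-1/35))/5061 = (-38 + 13/35)*(1/5061) = -1317/35*1/5061 = -439/59045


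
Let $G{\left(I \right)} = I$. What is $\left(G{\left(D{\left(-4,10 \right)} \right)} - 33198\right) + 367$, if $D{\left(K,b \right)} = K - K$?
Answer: $-32831$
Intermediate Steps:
$D{\left(K,b \right)} = 0$
$\left(G{\left(D{\left(-4,10 \right)} \right)} - 33198\right) + 367 = \left(0 - 33198\right) + 367 = -33198 + 367 = -32831$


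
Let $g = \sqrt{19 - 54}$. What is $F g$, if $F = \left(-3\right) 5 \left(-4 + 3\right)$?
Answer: $15 i \sqrt{35} \approx 88.741 i$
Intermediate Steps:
$F = 15$ ($F = \left(-15\right) \left(-1\right) = 15$)
$g = i \sqrt{35}$ ($g = \sqrt{-35} = i \sqrt{35} \approx 5.9161 i$)
$F g = 15 i \sqrt{35}$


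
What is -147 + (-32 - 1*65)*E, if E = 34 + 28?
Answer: -6161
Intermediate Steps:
E = 62
-147 + (-32 - 1*65)*E = -147 + (-32 - 1*65)*62 = -147 + (-32 - 65)*62 = -147 - 97*62 = -147 - 6014 = -6161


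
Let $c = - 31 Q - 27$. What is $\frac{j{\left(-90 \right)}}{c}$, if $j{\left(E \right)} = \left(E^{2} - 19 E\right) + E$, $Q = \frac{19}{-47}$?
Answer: $- \frac{11421}{17} \approx -671.82$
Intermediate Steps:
$Q = - \frac{19}{47}$ ($Q = 19 \left(- \frac{1}{47}\right) = - \frac{19}{47} \approx -0.40426$)
$j{\left(E \right)} = E^{2} - 18 E$
$c = - \frac{680}{47}$ ($c = \left(-31\right) \left(- \frac{19}{47}\right) - 27 = \frac{589}{47} - 27 = - \frac{680}{47} \approx -14.468$)
$\frac{j{\left(-90 \right)}}{c} = \frac{\left(-90\right) \left(-18 - 90\right)}{- \frac{680}{47}} = \left(-90\right) \left(-108\right) \left(- \frac{47}{680}\right) = 9720 \left(- \frac{47}{680}\right) = - \frac{11421}{17}$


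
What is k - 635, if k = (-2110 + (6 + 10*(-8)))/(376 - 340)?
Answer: -2087/3 ≈ -695.67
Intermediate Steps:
k = -182/3 (k = (-2110 + (6 - 80))/36 = (-2110 - 74)*(1/36) = -2184*1/36 = -182/3 ≈ -60.667)
k - 635 = -182/3 - 635 = -2087/3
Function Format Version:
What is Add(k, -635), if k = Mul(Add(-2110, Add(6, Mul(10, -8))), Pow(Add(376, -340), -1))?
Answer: Rational(-2087, 3) ≈ -695.67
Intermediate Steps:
k = Rational(-182, 3) (k = Mul(Add(-2110, Add(6, -80)), Pow(36, -1)) = Mul(Add(-2110, -74), Rational(1, 36)) = Mul(-2184, Rational(1, 36)) = Rational(-182, 3) ≈ -60.667)
Add(k, -635) = Add(Rational(-182, 3), -635) = Rational(-2087, 3)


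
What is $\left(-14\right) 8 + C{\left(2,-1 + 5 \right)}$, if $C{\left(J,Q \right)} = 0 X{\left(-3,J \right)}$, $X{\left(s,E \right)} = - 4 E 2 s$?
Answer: $-112$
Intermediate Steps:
$X{\left(s,E \right)} = - 8 E s$ ($X{\left(s,E \right)} = - 4 \cdot 2 E s = - 8 E s$)
$C{\left(J,Q \right)} = 0$ ($C{\left(J,Q \right)} = 0 \left(\left(-8\right) J \left(-3\right)\right) = 0 \cdot 24 J = 0$)
$\left(-14\right) 8 + C{\left(2,-1 + 5 \right)} = \left(-14\right) 8 + 0 = -112 + 0 = -112$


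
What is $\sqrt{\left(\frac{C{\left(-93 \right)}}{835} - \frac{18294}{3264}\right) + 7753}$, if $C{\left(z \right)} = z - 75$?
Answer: $\frac{\sqrt{99906834875070}}{113560} \approx 88.018$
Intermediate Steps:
$C{\left(z \right)} = -75 + z$
$\sqrt{\left(\frac{C{\left(-93 \right)}}{835} - \frac{18294}{3264}\right) + 7753} = \sqrt{\left(\frac{-75 - 93}{835} - \frac{18294}{3264}\right) + 7753} = \sqrt{\left(\left(-168\right) \frac{1}{835} - \frac{3049}{544}\right) + 7753} = \sqrt{\left(- \frac{168}{835} - \frac{3049}{544}\right) + 7753} = \sqrt{- \frac{2637307}{454240} + 7753} = \sqrt{\frac{3519085413}{454240}} = \frac{\sqrt{99906834875070}}{113560}$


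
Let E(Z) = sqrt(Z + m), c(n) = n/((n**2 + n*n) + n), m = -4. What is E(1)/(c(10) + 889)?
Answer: 21*I*sqrt(3)/18670 ≈ 0.0019482*I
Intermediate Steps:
c(n) = n/(n + 2*n**2) (c(n) = n/((n**2 + n**2) + n) = n/(2*n**2 + n) = n/(n + 2*n**2))
E(Z) = sqrt(-4 + Z) (E(Z) = sqrt(Z - 4) = sqrt(-4 + Z))
E(1)/(c(10) + 889) = sqrt(-4 + 1)/(1/(1 + 2*10) + 889) = sqrt(-3)/(1/(1 + 20) + 889) = (I*sqrt(3))/(1/21 + 889) = (I*sqrt(3))/(18670/21) = (I*sqrt(3))*(21/18670) = 21*I*sqrt(3)/18670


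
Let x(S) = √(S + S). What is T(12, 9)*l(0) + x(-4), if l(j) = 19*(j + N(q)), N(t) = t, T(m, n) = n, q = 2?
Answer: 342 + 2*I*√2 ≈ 342.0 + 2.8284*I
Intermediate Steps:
l(j) = 38 + 19*j (l(j) = 19*(j + 2) = 19*(2 + j) = 38 + 19*j)
x(S) = √2*√S (x(S) = √(2*S) = √2*√S)
T(12, 9)*l(0) + x(-4) = 9*(38 + 19*0) + √2*√(-4) = 9*(38 + 0) + √2*(2*I) = 9*38 + 2*I*√2 = 342 + 2*I*√2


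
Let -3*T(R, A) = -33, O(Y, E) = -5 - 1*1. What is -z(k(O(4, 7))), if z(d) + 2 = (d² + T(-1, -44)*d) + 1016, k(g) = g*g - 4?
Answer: -2390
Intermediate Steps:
O(Y, E) = -6 (O(Y, E) = -5 - 1 = -6)
T(R, A) = 11 (T(R, A) = -⅓*(-33) = 11)
k(g) = -4 + g² (k(g) = g² - 4 = -4 + g²)
z(d) = 1014 + d² + 11*d (z(d) = -2 + ((d² + 11*d) + 1016) = -2 + (1016 + d² + 11*d) = 1014 + d² + 11*d)
-z(k(O(4, 7))) = -(1014 + (-4 + (-6)²)² + 11*(-4 + (-6)²)) = -(1014 + (-4 + 36)² + 11*(-4 + 36)) = -(1014 + 32² + 11*32) = -(1014 + 1024 + 352) = -1*2390 = -2390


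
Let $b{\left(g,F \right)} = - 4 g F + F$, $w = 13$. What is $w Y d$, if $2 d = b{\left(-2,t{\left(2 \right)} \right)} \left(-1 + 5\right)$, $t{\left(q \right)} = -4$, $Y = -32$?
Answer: $29952$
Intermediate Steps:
$b{\left(g,F \right)} = F - 4 F g$ ($b{\left(g,F \right)} = - 4 F g + F = F - 4 F g$)
$d = -72$ ($d = \frac{- 4 \left(1 - -8\right) \left(-1 + 5\right)}{2} = \frac{- 4 \left(1 + 8\right) 4}{2} = \frac{\left(-4\right) 9 \cdot 4}{2} = \frac{\left(-36\right) 4}{2} = \frac{1}{2} \left(-144\right) = -72$)
$w Y d = 13 \left(-32\right) \left(-72\right) = \left(-416\right) \left(-72\right) = 29952$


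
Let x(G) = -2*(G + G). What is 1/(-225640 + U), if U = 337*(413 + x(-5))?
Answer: -1/79719 ≈ -1.2544e-5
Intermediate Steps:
x(G) = -4*G
U = 145921 (U = 337*(413 - 4*(-5)) = 337*(413 + 20) = 337*433 = 145921)
1/(-225640 + U) = 1/(-225640 + 145921) = 1/(-79719) = -1/79719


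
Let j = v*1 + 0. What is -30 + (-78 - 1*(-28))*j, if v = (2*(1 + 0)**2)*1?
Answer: -130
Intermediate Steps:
v = 2 (v = (2*1**2)*1 = (2*1)*1 = 2*1 = 2)
j = 2 (j = 2*1 + 0 = 2 + 0 = 2)
-30 + (-78 - 1*(-28))*j = -30 + (-78 - 1*(-28))*2 = -30 + (-78 + 28)*2 = -30 - 50*2 = -30 - 100 = -130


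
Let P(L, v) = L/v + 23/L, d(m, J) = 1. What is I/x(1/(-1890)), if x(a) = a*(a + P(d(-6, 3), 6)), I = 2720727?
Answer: -2429677229175/10946 ≈ -2.2197e+8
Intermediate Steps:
P(L, v) = 23/L + L/v
x(a) = a*(139/6 + a) (x(a) = a*(a + (23/1 + 1/6)) = a*(a + (23*1 + 1*(1/6))) = a*(a + (23 + 1/6)) = a*(a + 139/6) = a*(139/6 + a))
I/x(1/(-1890)) = 2720727/(((1/6)*(139 + 6/(-1890))/(-1890))) = 2720727/(((1/6)*(-1/1890)*(139 + 6*(-1/1890)))) = 2720727/(((1/6)*(-1/1890)*(139 - 1/315))) = 2720727/(((1/6)*(-1/1890)*(43784/315))) = 2720727/(-10946/893025) = 2720727*(-893025/10946) = -2429677229175/10946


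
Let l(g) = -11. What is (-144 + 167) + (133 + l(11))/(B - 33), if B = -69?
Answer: 1112/51 ≈ 21.804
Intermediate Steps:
(-144 + 167) + (133 + l(11))/(B - 33) = (-144 + 167) + (133 - 11)/(-69 - 33) = 23 + 122/(-102) = 23 + 122*(-1/102) = 23 - 61/51 = 1112/51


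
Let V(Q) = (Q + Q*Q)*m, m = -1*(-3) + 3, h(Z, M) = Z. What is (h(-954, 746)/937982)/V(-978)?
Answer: -53/298749142964 ≈ -1.7741e-10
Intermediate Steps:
m = 6 (m = 3 + 3 = 6)
V(Q) = 6*Q + 6*Q**2 (V(Q) = (Q + Q*Q)*6 = (Q + Q**2)*6 = 6*Q + 6*Q**2)
(h(-954, 746)/937982)/V(-978) = (-954/937982)/((6*(-978)*(1 - 978))) = (-954*1/937982)/((6*(-978)*(-977))) = -477/468991/5733036 = -477/468991*1/5733036 = -53/298749142964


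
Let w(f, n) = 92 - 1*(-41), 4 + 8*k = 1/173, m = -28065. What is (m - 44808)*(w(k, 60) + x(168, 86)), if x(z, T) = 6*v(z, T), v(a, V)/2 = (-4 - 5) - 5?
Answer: 2550555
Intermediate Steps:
v(a, V) = -28 (v(a, V) = 2*((-4 - 5) - 5) = 2*(-9 - 5) = 2*(-14) = -28)
k = -691/1384 (k = -½ + (⅛)/173 = -½ + (⅛)*(1/173) = -½ + 1/1384 = -691/1384 ≈ -0.49928)
x(z, T) = -168 (x(z, T) = 6*(-28) = -168)
w(f, n) = 133 (w(f, n) = 92 + 41 = 133)
(m - 44808)*(w(k, 60) + x(168, 86)) = (-28065 - 44808)*(133 - 168) = -72873*(-35) = 2550555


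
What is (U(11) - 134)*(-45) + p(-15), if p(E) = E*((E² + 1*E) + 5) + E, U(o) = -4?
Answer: 2970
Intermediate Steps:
p(E) = E + E*(5 + E + E²) (p(E) = E*((E² + E) + 5) + E = E*((E + E²) + 5) + E = E*(5 + E + E²) + E = E + E*(5 + E + E²))
(U(11) - 134)*(-45) + p(-15) = (-4 - 134)*(-45) - 15*(6 - 15 + (-15)²) = -138*(-45) - 15*(6 - 15 + 225) = 6210 - 15*216 = 6210 - 3240 = 2970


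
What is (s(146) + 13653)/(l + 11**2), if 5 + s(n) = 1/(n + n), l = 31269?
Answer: 3985217/9165880 ≈ 0.43479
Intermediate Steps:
s(n) = -5 + 1/(2*n) (s(n) = -5 + 1/(n + n) = -5 + 1/(2*n))
(s(146) + 13653)/(l + 11**2) = ((-5 + (1/2)/146) + 13653)/(31269 + 11**2) = ((-5 + (1/2)*(1/146)) + 13653)/(31269 + 121) = ((-5 + 1/292) + 13653)/31390 = (-1459/292 + 13653)*(1/31390) = (3985217/292)*(1/31390) = 3985217/9165880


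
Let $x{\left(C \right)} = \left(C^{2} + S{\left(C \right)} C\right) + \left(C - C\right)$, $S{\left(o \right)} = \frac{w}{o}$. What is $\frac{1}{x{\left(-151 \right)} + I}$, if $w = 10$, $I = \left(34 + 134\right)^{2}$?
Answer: $\frac{1}{51035} \approx 1.9594 \cdot 10^{-5}$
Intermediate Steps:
$I = 28224$ ($I = 168^{2} = 28224$)
$S{\left(o \right)} = \frac{10}{o}$
$x{\left(C \right)} = 10 + C^{2}$ ($x{\left(C \right)} = \left(C^{2} + \frac{10}{C} C\right) + \left(C - C\right) = \left(C^{2} + 10\right) + 0 = \left(10 + C^{2}\right) + 0 = 10 + C^{2}$)
$\frac{1}{x{\left(-151 \right)} + I} = \frac{1}{\left(10 + \left(-151\right)^{2}\right) + 28224} = \frac{1}{\left(10 + 22801\right) + 28224} = \frac{1}{22811 + 28224} = \frac{1}{51035}$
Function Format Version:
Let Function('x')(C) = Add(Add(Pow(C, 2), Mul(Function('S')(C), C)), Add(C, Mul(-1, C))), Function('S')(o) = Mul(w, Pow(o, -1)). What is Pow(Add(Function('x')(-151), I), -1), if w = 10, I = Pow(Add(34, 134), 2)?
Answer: Rational(1, 51035) ≈ 1.9594e-5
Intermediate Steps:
I = 28224 (I = Pow(168, 2) = 28224)
Function('S')(o) = Mul(10, Pow(o, -1))
Function('x')(C) = Add(10, Pow(C, 2)) (Function('x')(C) = Add(Add(Pow(C, 2), Mul(Mul(10, Pow(C, -1)), C)), Add(C, Mul(-1, C))) = Add(Add(Pow(C, 2), 10), 0) = Add(Add(10, Pow(C, 2)), 0) = Add(10, Pow(C, 2)))
Pow(Add(Function('x')(-151), I), -1) = Pow(Add(Add(10, Pow(-151, 2)), 28224), -1) = Pow(Add(Add(10, 22801), 28224), -1) = Pow(Add(22811, 28224), -1) = Pow(51035, -1) = Rational(1, 51035)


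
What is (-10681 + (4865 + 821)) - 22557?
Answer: -27552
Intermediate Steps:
(-10681 + (4865 + 821)) - 22557 = (-10681 + 5686) - 22557 = -4995 - 22557 = -27552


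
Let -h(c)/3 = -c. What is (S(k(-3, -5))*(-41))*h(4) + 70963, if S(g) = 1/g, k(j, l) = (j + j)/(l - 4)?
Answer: 70225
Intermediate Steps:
h(c) = 3*c (h(c) = -(-3)*c = 3*c)
k(j, l) = 2*j/(-4 + l) (k(j, l) = (2*j)/(-4 + l) = 2*j/(-4 + l))
(S(k(-3, -5))*(-41))*h(4) + 70963 = (-41/(2*(-3)/(-4 - 5)))*(3*4) + 70963 = (-41/(2*(-3)/(-9)))*12 + 70963 = (-41/(2*(-3)*(-⅑)))*12 + 70963 = (-41/(⅔))*12 + 70963 = ((3/2)*(-41))*12 + 70963 = -123/2*12 + 70963 = -738 + 70963 = 70225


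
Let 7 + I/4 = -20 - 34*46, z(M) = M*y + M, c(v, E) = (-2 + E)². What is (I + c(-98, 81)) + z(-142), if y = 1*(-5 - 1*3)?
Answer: 871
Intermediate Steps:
y = -8 (y = 1*(-5 - 3) = 1*(-8) = -8)
z(M) = -7*M (z(M) = M*(-8) + M = -8*M + M = -7*M)
I = -6364 (I = -28 + 4*(-20 - 34*46) = -28 + 4*(-20 - 1564) = -28 + 4*(-1584) = -28 - 6336 = -6364)
(I + c(-98, 81)) + z(-142) = (-6364 + (-2 + 81)²) - 7*(-142) = (-6364 + 79²) + 994 = (-6364 + 6241) + 994 = -123 + 994 = 871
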